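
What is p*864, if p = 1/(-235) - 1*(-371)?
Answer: 75326976/235 ≈ 3.2054e+5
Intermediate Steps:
p = 87184/235 (p = -1/235 + 371 = 87184/235 ≈ 371.00)
p*864 = (87184/235)*864 = 75326976/235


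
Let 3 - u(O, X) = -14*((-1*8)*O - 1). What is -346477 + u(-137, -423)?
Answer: -331144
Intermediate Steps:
u(O, X) = -11 - 112*O (u(O, X) = 3 - (-14)*((-1*8)*O - 1) = 3 - (-14)*(-8*O - 1) = 3 - (-14)*(-1 - 8*O) = 3 - (14 + 112*O) = 3 + (-14 - 112*O) = -11 - 112*O)
-346477 + u(-137, -423) = -346477 + (-11 - 112*(-137)) = -346477 + (-11 + 15344) = -346477 + 15333 = -331144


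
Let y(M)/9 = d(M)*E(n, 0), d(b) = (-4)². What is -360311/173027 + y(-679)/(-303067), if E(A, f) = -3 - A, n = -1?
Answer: -109148542061/52438773809 ≈ -2.0814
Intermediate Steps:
d(b) = 16
y(M) = -288 (y(M) = 9*(16*(-3 - 1*(-1))) = 9*(16*(-3 + 1)) = 9*(16*(-2)) = 9*(-32) = -288)
-360311/173027 + y(-679)/(-303067) = -360311/173027 - 288/(-303067) = -360311*1/173027 - 288*(-1/303067) = -360311/173027 + 288/303067 = -109148542061/52438773809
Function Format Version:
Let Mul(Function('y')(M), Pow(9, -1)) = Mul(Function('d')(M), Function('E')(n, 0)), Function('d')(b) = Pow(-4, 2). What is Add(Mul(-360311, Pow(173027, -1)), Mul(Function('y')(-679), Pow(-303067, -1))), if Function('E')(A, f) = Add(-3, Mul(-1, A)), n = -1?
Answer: Rational(-109148542061, 52438773809) ≈ -2.0814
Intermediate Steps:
Function('d')(b) = 16
Function('y')(M) = -288 (Function('y')(M) = Mul(9, Mul(16, Add(-3, Mul(-1, -1)))) = Mul(9, Mul(16, Add(-3, 1))) = Mul(9, Mul(16, -2)) = Mul(9, -32) = -288)
Add(Mul(-360311, Pow(173027, -1)), Mul(Function('y')(-679), Pow(-303067, -1))) = Add(Mul(-360311, Pow(173027, -1)), Mul(-288, Pow(-303067, -1))) = Add(Mul(-360311, Rational(1, 173027)), Mul(-288, Rational(-1, 303067))) = Add(Rational(-360311, 173027), Rational(288, 303067)) = Rational(-109148542061, 52438773809)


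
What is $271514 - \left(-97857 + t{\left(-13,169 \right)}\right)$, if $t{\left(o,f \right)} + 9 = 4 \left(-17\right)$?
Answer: $369448$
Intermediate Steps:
$t{\left(o,f \right)} = -77$ ($t{\left(o,f \right)} = -9 + 4 \left(-17\right) = -9 - 68 = -77$)
$271514 - \left(-97857 + t{\left(-13,169 \right)}\right) = 271514 + \left(97857 - -77\right) = 271514 + \left(97857 + 77\right) = 271514 + 97934 = 369448$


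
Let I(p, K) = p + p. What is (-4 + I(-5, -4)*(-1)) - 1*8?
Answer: -2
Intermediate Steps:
I(p, K) = 2*p
(-4 + I(-5, -4)*(-1)) - 1*8 = (-4 + (2*(-5))*(-1)) - 1*8 = (-4 - 10*(-1)) - 8 = (-4 + 10) - 8 = 6 - 8 = -2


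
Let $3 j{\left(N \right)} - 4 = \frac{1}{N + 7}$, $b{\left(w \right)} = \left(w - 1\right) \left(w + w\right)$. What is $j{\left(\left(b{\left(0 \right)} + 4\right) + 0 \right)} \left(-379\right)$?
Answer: $- \frac{5685}{11} \approx -516.82$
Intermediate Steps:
$b{\left(w \right)} = 2 w \left(-1 + w\right)$ ($b{\left(w \right)} = \left(-1 + w\right) 2 w = 2 w \left(-1 + w\right)$)
$j{\left(N \right)} = \frac{4}{3} + \frac{1}{3 \left(7 + N\right)}$ ($j{\left(N \right)} = \frac{4}{3} + \frac{1}{3 \left(N + 7\right)} = \frac{4}{3} + \frac{1}{3 \left(7 + N\right)}$)
$j{\left(\left(b{\left(0 \right)} + 4\right) + 0 \right)} \left(-379\right) = \frac{29 + 4 \left(\left(2 \cdot 0 \left(-1 + 0\right) + 4\right) + 0\right)}{3 \left(7 + \left(\left(2 \cdot 0 \left(-1 + 0\right) + 4\right) + 0\right)\right)} \left(-379\right) = \frac{29 + 4 \left(\left(2 \cdot 0 \left(-1\right) + 4\right) + 0\right)}{3 \left(7 + \left(\left(2 \cdot 0 \left(-1\right) + 4\right) + 0\right)\right)} \left(-379\right) = \frac{29 + 4 \left(\left(0 + 4\right) + 0\right)}{3 \left(7 + \left(\left(0 + 4\right) + 0\right)\right)} \left(-379\right) = \frac{29 + 4 \left(4 + 0\right)}{3 \left(7 + \left(4 + 0\right)\right)} \left(-379\right) = \frac{29 + 4 \cdot 4}{3 \left(7 + 4\right)} \left(-379\right) = \frac{29 + 16}{3 \cdot 11} \left(-379\right) = \frac{1}{3} \cdot \frac{1}{11} \cdot 45 \left(-379\right) = \frac{15}{11} \left(-379\right) = - \frac{5685}{11}$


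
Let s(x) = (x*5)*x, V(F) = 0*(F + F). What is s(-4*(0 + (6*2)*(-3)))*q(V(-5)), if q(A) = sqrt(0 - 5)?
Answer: 103680*I*sqrt(5) ≈ 2.3184e+5*I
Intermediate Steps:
V(F) = 0 (V(F) = 0*(2*F) = 0)
s(x) = 5*x**2 (s(x) = (5*x)*x = 5*x**2)
q(A) = I*sqrt(5) (q(A) = sqrt(-5) = I*sqrt(5))
s(-4*(0 + (6*2)*(-3)))*q(V(-5)) = (5*(-4*(0 + (6*2)*(-3)))**2)*(I*sqrt(5)) = (5*(-4*(0 + 12*(-3)))**2)*(I*sqrt(5)) = (5*(-4*(0 - 36))**2)*(I*sqrt(5)) = (5*(-4*(-36))**2)*(I*sqrt(5)) = (5*144**2)*(I*sqrt(5)) = (5*20736)*(I*sqrt(5)) = 103680*(I*sqrt(5)) = 103680*I*sqrt(5)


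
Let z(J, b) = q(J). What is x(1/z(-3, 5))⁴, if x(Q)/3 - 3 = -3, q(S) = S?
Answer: 0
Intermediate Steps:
z(J, b) = J
x(Q) = 0 (x(Q) = 9 + 3*(-3) = 9 - 9 = 0)
x(1/z(-3, 5))⁴ = 0⁴ = 0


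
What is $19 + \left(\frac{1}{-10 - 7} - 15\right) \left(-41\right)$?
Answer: $\frac{10819}{17} \approx 636.41$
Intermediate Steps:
$19 + \left(\frac{1}{-10 - 7} - 15\right) \left(-41\right) = 19 + \left(\frac{1}{-17} - 15\right) \left(-41\right) = 19 + \left(- \frac{1}{17} - 15\right) \left(-41\right) = 19 - - \frac{10496}{17} = 19 + \frac{10496}{17} = \frac{10819}{17}$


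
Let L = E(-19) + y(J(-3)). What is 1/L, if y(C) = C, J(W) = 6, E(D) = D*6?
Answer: -1/108 ≈ -0.0092593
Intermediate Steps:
E(D) = 6*D
L = -108 (L = 6*(-19) + 6 = -114 + 6 = -108)
1/L = 1/(-108) = -1/108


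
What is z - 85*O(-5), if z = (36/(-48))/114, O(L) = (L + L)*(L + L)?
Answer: -1292001/152 ≈ -8500.0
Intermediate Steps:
O(L) = 4*L² (O(L) = (2*L)*(2*L) = 4*L²)
z = -1/152 (z = (36*(-1/48))*(1/114) = -¾*1/114 = -1/152 ≈ -0.0065789)
z - 85*O(-5) = -1/152 - 340*(-5)² = -1/152 - 340*25 = -1/152 - 85*100 = -1/152 - 8500 = -1292001/152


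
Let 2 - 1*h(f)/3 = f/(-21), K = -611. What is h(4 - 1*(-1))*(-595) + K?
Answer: -4606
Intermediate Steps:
h(f) = 6 + f/7 (h(f) = 6 - 3*f/(-21) = 6 - 3*f*(-1)/21 = 6 - (-1)*f/7 = 6 + f/7)
h(4 - 1*(-1))*(-595) + K = (6 + (4 - 1*(-1))/7)*(-595) - 611 = (6 + (4 + 1)/7)*(-595) - 611 = (6 + (⅐)*5)*(-595) - 611 = (6 + 5/7)*(-595) - 611 = (47/7)*(-595) - 611 = -3995 - 611 = -4606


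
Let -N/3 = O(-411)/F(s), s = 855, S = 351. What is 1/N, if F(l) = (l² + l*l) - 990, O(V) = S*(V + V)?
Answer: 81170/48087 ≈ 1.6880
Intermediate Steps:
O(V) = 702*V (O(V) = 351*(V + V) = 351*(2*V) = 702*V)
F(l) = -990 + 2*l² (F(l) = (l² + l²) - 990 = 2*l² - 990 = -990 + 2*l²)
N = 48087/81170 (N = -3*702*(-411)/(-990 + 2*855²) = -(-865566)/(-990 + 2*731025) = -(-865566)/(-990 + 1462050) = -(-865566)/1461060 = -3*(-16029/81170) = 48087/81170 ≈ 0.59242)
1/N = 1/(48087/81170) = 81170/48087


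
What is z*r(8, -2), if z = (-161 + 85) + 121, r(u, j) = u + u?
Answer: 720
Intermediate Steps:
r(u, j) = 2*u
z = 45 (z = -76 + 121 = 45)
z*r(8, -2) = 45*(2*8) = 45*16 = 720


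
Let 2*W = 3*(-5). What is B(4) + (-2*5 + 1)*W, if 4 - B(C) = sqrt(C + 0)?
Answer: 139/2 ≈ 69.500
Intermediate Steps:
W = -15/2 (W = (3*(-5))/2 = (1/2)*(-15) = -15/2 ≈ -7.5000)
B(C) = 4 - sqrt(C) (B(C) = 4 - sqrt(C + 0) = 4 - sqrt(C))
B(4) + (-2*5 + 1)*W = (4 - sqrt(4)) + (-2*5 + 1)*(-15/2) = (4 - 1*2) + (-10 + 1)*(-15/2) = (4 - 2) - 9*(-15/2) = 2 + 135/2 = 139/2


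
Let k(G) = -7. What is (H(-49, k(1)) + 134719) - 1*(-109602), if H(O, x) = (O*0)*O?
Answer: 244321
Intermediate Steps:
H(O, x) = 0 (H(O, x) = 0*O = 0)
(H(-49, k(1)) + 134719) - 1*(-109602) = (0 + 134719) - 1*(-109602) = 134719 + 109602 = 244321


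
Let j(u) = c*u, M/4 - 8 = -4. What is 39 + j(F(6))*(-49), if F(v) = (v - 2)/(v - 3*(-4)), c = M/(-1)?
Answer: 1919/9 ≈ 213.22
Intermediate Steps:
M = 16 (M = 32 + 4*(-4) = 32 - 16 = 16)
c = -16 (c = 16/(-1) = 16*(-1) = -16)
F(v) = (-2 + v)/(12 + v) (F(v) = (-2 + v)/(v + 12) = (-2 + v)/(12 + v))
j(u) = -16*u
39 + j(F(6))*(-49) = 39 - 16*(-2 + 6)/(12 + 6)*(-49) = 39 - 16*4/18*(-49) = 39 - 8*4/9*(-49) = 39 - 16*2/9*(-49) = 39 - 32/9*(-49) = 39 + 1568/9 = 1919/9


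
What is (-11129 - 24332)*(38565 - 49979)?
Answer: 404751854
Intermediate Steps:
(-11129 - 24332)*(38565 - 49979) = -35461*(-11414) = 404751854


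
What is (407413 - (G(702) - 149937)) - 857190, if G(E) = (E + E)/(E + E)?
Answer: -299841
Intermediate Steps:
G(E) = 1 (G(E) = (2*E)/((2*E)) = (2*E)*(1/(2*E)) = 1)
(407413 - (G(702) - 149937)) - 857190 = (407413 - (1 - 149937)) - 857190 = (407413 - 1*(-149936)) - 857190 = (407413 + 149936) - 857190 = 557349 - 857190 = -299841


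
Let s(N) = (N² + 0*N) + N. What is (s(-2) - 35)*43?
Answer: -1419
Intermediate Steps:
s(N) = N + N² (s(N) = (N² + 0) + N = N² + N = N + N²)
(s(-2) - 35)*43 = (-2*(1 - 2) - 35)*43 = (-2*(-1) - 35)*43 = (2 - 35)*43 = -33*43 = -1419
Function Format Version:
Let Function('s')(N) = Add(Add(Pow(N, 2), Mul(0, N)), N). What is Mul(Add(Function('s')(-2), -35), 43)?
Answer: -1419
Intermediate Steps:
Function('s')(N) = Add(N, Pow(N, 2)) (Function('s')(N) = Add(Add(Pow(N, 2), 0), N) = Add(Pow(N, 2), N) = Add(N, Pow(N, 2)))
Mul(Add(Function('s')(-2), -35), 43) = Mul(Add(Mul(-2, Add(1, -2)), -35), 43) = Mul(Add(Mul(-2, -1), -35), 43) = Mul(Add(2, -35), 43) = Mul(-33, 43) = -1419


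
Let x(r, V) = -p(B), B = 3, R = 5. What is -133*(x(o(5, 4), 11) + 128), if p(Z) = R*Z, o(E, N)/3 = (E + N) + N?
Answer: -15029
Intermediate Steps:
o(E, N) = 3*E + 6*N (o(E, N) = 3*((E + N) + N) = 3*(E + 2*N) = 3*E + 6*N)
p(Z) = 5*Z
x(r, V) = -15 (x(r, V) = -5*3 = -1*15 = -15)
-133*(x(o(5, 4), 11) + 128) = -133*(-15 + 128) = -133*113 = -15029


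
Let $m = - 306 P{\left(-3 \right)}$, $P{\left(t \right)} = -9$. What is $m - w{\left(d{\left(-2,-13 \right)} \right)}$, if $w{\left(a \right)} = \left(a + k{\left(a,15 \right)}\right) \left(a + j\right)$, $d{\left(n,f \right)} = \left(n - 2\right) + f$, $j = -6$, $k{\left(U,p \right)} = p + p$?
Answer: $3053$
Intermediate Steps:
$k{\left(U,p \right)} = 2 p$
$d{\left(n,f \right)} = -2 + f + n$ ($d{\left(n,f \right)} = \left(-2 + n\right) + f = -2 + f + n$)
$w{\left(a \right)} = \left(-6 + a\right) \left(30 + a\right)$ ($w{\left(a \right)} = \left(a + 2 \cdot 15\right) \left(a - 6\right) = \left(a + 30\right) \left(-6 + a\right) = \left(30 + a\right) \left(-6 + a\right) = \left(-6 + a\right) \left(30 + a\right)$)
$m = 2754$ ($m = \left(-306\right) \left(-9\right) = 2754$)
$m - w{\left(d{\left(-2,-13 \right)} \right)} = 2754 - \left(-180 + \left(-2 - 13 - 2\right)^{2} + 24 \left(-2 - 13 - 2\right)\right) = 2754 - \left(-180 + \left(-17\right)^{2} + 24 \left(-17\right)\right) = 2754 - \left(-180 + 289 - 408\right) = 2754 - -299 = 2754 + 299 = 3053$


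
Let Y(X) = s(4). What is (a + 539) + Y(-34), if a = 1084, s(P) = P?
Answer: 1627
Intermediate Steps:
Y(X) = 4
(a + 539) + Y(-34) = (1084 + 539) + 4 = 1623 + 4 = 1627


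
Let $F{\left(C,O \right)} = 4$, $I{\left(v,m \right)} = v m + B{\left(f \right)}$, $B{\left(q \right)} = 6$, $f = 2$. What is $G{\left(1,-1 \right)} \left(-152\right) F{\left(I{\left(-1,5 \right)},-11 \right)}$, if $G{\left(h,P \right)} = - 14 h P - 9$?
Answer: $-3040$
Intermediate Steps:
$I{\left(v,m \right)} = 6 + m v$ ($I{\left(v,m \right)} = v m + 6 = m v + 6 = 6 + m v$)
$G{\left(h,P \right)} = -9 - 14 P h$ ($G{\left(h,P \right)} = - 14 P h - 9 = -9 - 14 P h$)
$G{\left(1,-1 \right)} \left(-152\right) F{\left(I{\left(-1,5 \right)},-11 \right)} = \left(-9 - \left(-14\right) 1\right) \left(-152\right) 4 = \left(-9 + 14\right) \left(-152\right) 4 = 5 \left(-152\right) 4 = \left(-760\right) 4 = -3040$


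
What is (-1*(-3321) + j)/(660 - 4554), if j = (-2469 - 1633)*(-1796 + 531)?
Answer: -5192351/3894 ≈ -1333.4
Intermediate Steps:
j = 5189030 (j = -4102*(-1265) = 5189030)
(-1*(-3321) + j)/(660 - 4554) = (-1*(-3321) + 5189030)/(660 - 4554) = (3321 + 5189030)/(-3894) = 5192351*(-1/3894) = -5192351/3894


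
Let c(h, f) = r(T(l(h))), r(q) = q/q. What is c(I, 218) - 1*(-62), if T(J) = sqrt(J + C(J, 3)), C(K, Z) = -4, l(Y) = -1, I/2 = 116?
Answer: 63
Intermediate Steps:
I = 232 (I = 2*116 = 232)
T(J) = sqrt(-4 + J) (T(J) = sqrt(J - 4) = sqrt(-4 + J))
r(q) = 1
c(h, f) = 1
c(I, 218) - 1*(-62) = 1 - 1*(-62) = 1 + 62 = 63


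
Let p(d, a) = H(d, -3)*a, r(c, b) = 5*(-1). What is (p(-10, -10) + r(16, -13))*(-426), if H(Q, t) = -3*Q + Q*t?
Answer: 257730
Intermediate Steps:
r(c, b) = -5
p(d, a) = -6*a*d (p(d, a) = (d*(-3 - 3))*a = (d*(-6))*a = (-6*d)*a = -6*a*d)
(p(-10, -10) + r(16, -13))*(-426) = (-6*(-10)*(-10) - 5)*(-426) = (-600 - 5)*(-426) = -605*(-426) = 257730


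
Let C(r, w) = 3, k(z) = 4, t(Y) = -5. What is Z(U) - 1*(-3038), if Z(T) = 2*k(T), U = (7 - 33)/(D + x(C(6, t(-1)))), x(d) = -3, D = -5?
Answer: 3046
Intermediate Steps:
U = 13/4 (U = (7 - 33)/(-5 - 3) = -26/(-8) = -26*(-⅛) = 13/4 ≈ 3.2500)
Z(T) = 8 (Z(T) = 2*4 = 8)
Z(U) - 1*(-3038) = 8 - 1*(-3038) = 8 + 3038 = 3046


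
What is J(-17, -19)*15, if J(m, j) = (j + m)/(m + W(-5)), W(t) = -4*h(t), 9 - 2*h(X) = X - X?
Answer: 108/7 ≈ 15.429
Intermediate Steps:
h(X) = 9/2 (h(X) = 9/2 - (X - X)/2 = 9/2 - 1/2*0 = 9/2 + 0 = 9/2)
W(t) = -18 (W(t) = -4*9/2 = -18)
J(m, j) = (j + m)/(-18 + m) (J(m, j) = (j + m)/(m - 18) = (j + m)/(-18 + m))
J(-17, -19)*15 = ((-19 - 17)/(-18 - 17))*15 = (-36/(-35))*15 = -1/35*(-36)*15 = (36/35)*15 = 108/7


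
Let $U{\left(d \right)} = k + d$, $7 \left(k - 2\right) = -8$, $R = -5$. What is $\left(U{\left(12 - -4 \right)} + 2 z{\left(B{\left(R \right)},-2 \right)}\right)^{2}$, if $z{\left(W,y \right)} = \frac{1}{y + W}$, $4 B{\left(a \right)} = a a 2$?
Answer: $\frac{128164}{441} \approx 290.62$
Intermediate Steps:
$k = \frac{6}{7}$ ($k = 2 + \frac{1}{7} \left(-8\right) = 2 - \frac{8}{7} = \frac{6}{7} \approx 0.85714$)
$B{\left(a \right)} = \frac{a^{2}}{2}$ ($B{\left(a \right)} = \frac{a a 2}{4} = \frac{a^{2} \cdot 2}{4} = \frac{2 a^{2}}{4} = \frac{a^{2}}{2}$)
$z{\left(W,y \right)} = \frac{1}{W + y}$
$U{\left(d \right)} = \frac{6}{7} + d$
$\left(U{\left(12 - -4 \right)} + 2 z{\left(B{\left(R \right)},-2 \right)}\right)^{2} = \left(\left(\frac{6}{7} + \left(12 - -4\right)\right) + \frac{2}{\frac{\left(-5\right)^{2}}{2} - 2}\right)^{2} = \left(\left(\frac{6}{7} + \left(12 + 4\right)\right) + \frac{2}{\frac{1}{2} \cdot 25 - 2}\right)^{2} = \left(\left(\frac{6}{7} + 16\right) + \frac{2}{\frac{25}{2} - 2}\right)^{2} = \left(\frac{118}{7} + \frac{2}{\frac{21}{2}}\right)^{2} = \left(\frac{118}{7} + 2 \cdot \frac{2}{21}\right)^{2} = \left(\frac{118}{7} + \frac{4}{21}\right)^{2} = \left(\frac{358}{21}\right)^{2} = \frac{128164}{441}$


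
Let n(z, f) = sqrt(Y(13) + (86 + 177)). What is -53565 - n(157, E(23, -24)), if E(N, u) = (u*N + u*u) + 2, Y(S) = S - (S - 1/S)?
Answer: -53565 - 6*sqrt(1235)/13 ≈ -53581.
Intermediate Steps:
Y(S) = 1/S (Y(S) = S + (1/S - S) = 1/S)
E(N, u) = 2 + u**2 + N*u (E(N, u) = (N*u + u**2) + 2 = (u**2 + N*u) + 2 = 2 + u**2 + N*u)
n(z, f) = 6*sqrt(1235)/13 (n(z, f) = sqrt(1/13 + (86 + 177)) = sqrt(1/13 + 263) = sqrt(3420/13) = 6*sqrt(1235)/13)
-53565 - n(157, E(23, -24)) = -53565 - 6*sqrt(1235)/13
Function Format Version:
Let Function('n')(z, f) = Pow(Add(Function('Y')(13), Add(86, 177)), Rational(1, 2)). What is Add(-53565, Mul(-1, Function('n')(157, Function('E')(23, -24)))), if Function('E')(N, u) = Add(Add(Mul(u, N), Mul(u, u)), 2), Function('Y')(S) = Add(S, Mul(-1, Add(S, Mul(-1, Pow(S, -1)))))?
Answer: Add(-53565, Mul(Rational(-6, 13), Pow(1235, Rational(1, 2)))) ≈ -53581.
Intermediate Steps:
Function('Y')(S) = Pow(S, -1) (Function('Y')(S) = Add(S, Add(Pow(S, -1), Mul(-1, S))) = Pow(S, -1))
Function('E')(N, u) = Add(2, Pow(u, 2), Mul(N, u)) (Function('E')(N, u) = Add(Add(Mul(N, u), Pow(u, 2)), 2) = Add(Add(Pow(u, 2), Mul(N, u)), 2) = Add(2, Pow(u, 2), Mul(N, u)))
Function('n')(z, f) = Mul(Rational(6, 13), Pow(1235, Rational(1, 2))) (Function('n')(z, f) = Pow(Add(Pow(13, -1), Add(86, 177)), Rational(1, 2)) = Pow(Add(Rational(1, 13), 263), Rational(1, 2)) = Pow(Rational(3420, 13), Rational(1, 2)) = Mul(Rational(6, 13), Pow(1235, Rational(1, 2))))
Add(-53565, Mul(-1, Function('n')(157, Function('E')(23, -24)))) = Add(-53565, Mul(-1, Mul(Rational(6, 13), Pow(1235, Rational(1, 2))))) = Add(-53565, Mul(Rational(-6, 13), Pow(1235, Rational(1, 2))))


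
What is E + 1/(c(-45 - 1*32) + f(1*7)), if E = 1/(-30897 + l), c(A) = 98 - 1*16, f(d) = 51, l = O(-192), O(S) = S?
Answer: 30956/4134837 ≈ 0.0074866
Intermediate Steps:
l = -192
c(A) = 82 (c(A) = 98 - 16 = 82)
E = -1/31089 (E = 1/(-30897 - 192) = 1/(-31089) = -1/31089 ≈ -3.2166e-5)
E + 1/(c(-45 - 1*32) + f(1*7)) = -1/31089 + 1/(82 + 51) = -1/31089 + 1/133 = 30956/4134837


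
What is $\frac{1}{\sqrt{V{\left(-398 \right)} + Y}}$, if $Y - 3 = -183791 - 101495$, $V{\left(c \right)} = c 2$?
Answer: $- \frac{i \sqrt{286079}}{286079} \approx - 0.0018696 i$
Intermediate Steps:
$V{\left(c \right)} = 2 c$
$Y = -285283$ ($Y = 3 - 285286 = -285283$)
$\frac{1}{\sqrt{V{\left(-398 \right)} + Y}} = \frac{1}{\sqrt{2 \left(-398\right) - 285283}} = \frac{1}{\sqrt{-796 - 285283}} = \frac{1}{\sqrt{-286079}} = \frac{1}{i \sqrt{286079}} = - \frac{i \sqrt{286079}}{286079}$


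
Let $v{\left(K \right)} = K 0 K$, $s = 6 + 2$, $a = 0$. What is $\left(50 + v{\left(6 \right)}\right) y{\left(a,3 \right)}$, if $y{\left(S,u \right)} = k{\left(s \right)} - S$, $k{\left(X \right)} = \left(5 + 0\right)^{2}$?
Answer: $1250$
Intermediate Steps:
$s = 8$
$v{\left(K \right)} = 0$ ($v{\left(K \right)} = 0 K = 0$)
$k{\left(X \right)} = 25$ ($k{\left(X \right)} = 5^{2} = 25$)
$y{\left(S,u \right)} = 25 - S$
$\left(50 + v{\left(6 \right)}\right) y{\left(a,3 \right)} = \left(50 + 0\right) \left(25 - 0\right) = 50 \left(25 + 0\right) = 50 \cdot 25 = 1250$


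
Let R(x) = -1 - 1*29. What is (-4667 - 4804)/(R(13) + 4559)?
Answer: -1353/647 ≈ -2.0912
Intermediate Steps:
R(x) = -30 (R(x) = -1 - 29 = -30)
(-4667 - 4804)/(R(13) + 4559) = (-4667 - 4804)/(-30 + 4559) = -9471/4529 = -9471*1/4529 = -1353/647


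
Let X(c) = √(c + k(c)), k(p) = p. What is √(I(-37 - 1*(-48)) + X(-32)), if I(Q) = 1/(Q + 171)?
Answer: √(182 + 264992*I)/182 ≈ 2.0007 + 1.9993*I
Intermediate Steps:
I(Q) = 1/(171 + Q)
X(c) = √2*√c (X(c) = √(c + c) = √(2*c) = √2*√c)
√(I(-37 - 1*(-48)) + X(-32)) = √(1/(171 + (-37 - 1*(-48))) + √2*√(-32)) = √(1/(171 + (-37 + 48)) + √2*(4*I*√2)) = √(1/(171 + 11) + 8*I) = √(1/182 + 8*I)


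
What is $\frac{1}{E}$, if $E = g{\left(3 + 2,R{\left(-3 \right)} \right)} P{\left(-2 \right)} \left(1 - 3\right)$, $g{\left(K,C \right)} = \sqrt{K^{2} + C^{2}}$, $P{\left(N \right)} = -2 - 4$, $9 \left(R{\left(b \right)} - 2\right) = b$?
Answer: $\frac{\sqrt{10}}{200} \approx 0.015811$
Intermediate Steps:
$R{\left(b \right)} = 2 + \frac{b}{9}$
$P{\left(N \right)} = -6$
$g{\left(K,C \right)} = \sqrt{C^{2} + K^{2}}$
$E = 20 \sqrt{10}$ ($E = \sqrt{\left(2 + \frac{1}{9} \left(-3\right)\right)^{2} + \left(3 + 2\right)^{2}} \left(- 6 \left(1 - 3\right)\right) = \sqrt{\left(2 - \frac{1}{3}\right)^{2} + 5^{2}} \left(\left(-6\right) \left(-2\right)\right) = \sqrt{\left(\frac{5}{3}\right)^{2} + 25} \cdot 12 = \sqrt{\frac{25}{9} + 25} \cdot 12 = \sqrt{\frac{250}{9}} \cdot 12 = \frac{5 \sqrt{10}}{3} \cdot 12 = 20 \sqrt{10} \approx 63.246$)
$\frac{1}{E} = \frac{1}{20 \sqrt{10}} = \frac{\sqrt{10}}{200}$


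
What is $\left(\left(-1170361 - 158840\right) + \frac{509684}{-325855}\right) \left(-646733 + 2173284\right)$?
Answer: $- \frac{661190915291661989}{325855} \approx -2.0291 \cdot 10^{12}$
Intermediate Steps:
$\left(\left(-1170361 - 158840\right) + \frac{509684}{-325855}\right) \left(-646733 + 2173284\right) = \left(\left(-1170361 - 158840\right) + 509684 \left(- \frac{1}{325855}\right)\right) 1526551 = \left(-1329201 - \frac{509684}{325855}\right) 1526551 = \left(- \frac{433127301539}{325855}\right) 1526551 = - \frac{661190915291661989}{325855}$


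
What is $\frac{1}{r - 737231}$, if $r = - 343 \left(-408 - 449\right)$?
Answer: $- \frac{1}{443280} \approx -2.2559 \cdot 10^{-6}$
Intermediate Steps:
$r = 293951$ ($r = \left(-343\right) \left(-857\right) = 293951$)
$\frac{1}{r - 737231} = \frac{1}{293951 - 737231} = \frac{1}{-443280} = - \frac{1}{443280}$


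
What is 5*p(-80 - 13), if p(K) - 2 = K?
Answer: -455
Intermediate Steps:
p(K) = 2 + K
5*p(-80 - 13) = 5*(2 + (-80 - 13)) = 5*(2 - 93) = 5*(-91) = -455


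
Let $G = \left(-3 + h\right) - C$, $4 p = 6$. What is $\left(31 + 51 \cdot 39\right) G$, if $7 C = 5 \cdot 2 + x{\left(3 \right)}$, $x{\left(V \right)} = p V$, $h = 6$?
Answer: $\frac{13130}{7} \approx 1875.7$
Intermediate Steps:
$p = \frac{3}{2}$ ($p = \frac{1}{4} \cdot 6 = \frac{3}{2} \approx 1.5$)
$x{\left(V \right)} = \frac{3 V}{2}$
$C = \frac{29}{14}$ ($C = \frac{5 \cdot 2 + \frac{3}{2} \cdot 3}{7} = \frac{10 + \frac{9}{2}}{7} = \frac{1}{7} \cdot \frac{29}{2} = \frac{29}{14} \approx 2.0714$)
$G = \frac{13}{14}$ ($G = \left(-3 + 6\right) - \frac{29}{14} = 3 - \frac{29}{14} = \frac{13}{14} \approx 0.92857$)
$\left(31 + 51 \cdot 39\right) G = \left(31 + 51 \cdot 39\right) \frac{13}{14} = \left(31 + 1989\right) \frac{13}{14} = 2020 \cdot \frac{13}{14} = \frac{13130}{7}$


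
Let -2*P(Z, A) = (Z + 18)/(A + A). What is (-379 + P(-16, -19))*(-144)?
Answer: 1036872/19 ≈ 54572.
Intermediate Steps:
P(Z, A) = -(18 + Z)/(4*A) (P(Z, A) = -(Z + 18)/(2*(A + A)) = -(18 + Z)/(2*(2*A)) = -(18 + Z)*1/(2*A)/2 = -(18 + Z)/(4*A))
(-379 + P(-16, -19))*(-144) = (-379 + (¼)*(-18 - 1*(-16))/(-19))*(-144) = (-379 + (¼)*(-1/19)*(-18 + 16))*(-144) = (-379 + (¼)*(-1/19)*(-2))*(-144) = (-379 + 1/38)*(-144) = -14401/38*(-144) = 1036872/19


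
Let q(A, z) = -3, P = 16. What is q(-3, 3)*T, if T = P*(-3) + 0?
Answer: 144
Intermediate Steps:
T = -48 (T = 16*(-3) + 0 = -48 + 0 = -48)
q(-3, 3)*T = -3*(-48) = 144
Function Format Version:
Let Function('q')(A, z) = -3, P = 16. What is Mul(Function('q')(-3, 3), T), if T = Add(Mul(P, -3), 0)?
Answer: 144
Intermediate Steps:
T = -48 (T = Add(Mul(16, -3), 0) = Add(-48, 0) = -48)
Mul(Function('q')(-3, 3), T) = Mul(-3, -48) = 144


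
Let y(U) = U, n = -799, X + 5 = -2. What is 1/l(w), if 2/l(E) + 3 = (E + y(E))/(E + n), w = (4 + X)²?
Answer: -597/395 ≈ -1.5114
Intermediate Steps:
X = -7 (X = -5 - 2 = -7)
w = 9 (w = (4 - 7)² = (-3)² = 9)
l(E) = 2/(-3 + 2*E/(-799 + E)) (l(E) = 2/(-3 + (E + E)/(E - 799)) = 2/(-3 + (2*E)/(-799 + E)) = 2/(-3 + 2*E/(-799 + E)))
1/l(w) = 1/(2*(799 - 1*9)/(-2397 + 9)) = 1/(2*(799 - 9)/(-2388)) = 1/(2*(-1/2388)*790) = 1/(-395/597) = -597/395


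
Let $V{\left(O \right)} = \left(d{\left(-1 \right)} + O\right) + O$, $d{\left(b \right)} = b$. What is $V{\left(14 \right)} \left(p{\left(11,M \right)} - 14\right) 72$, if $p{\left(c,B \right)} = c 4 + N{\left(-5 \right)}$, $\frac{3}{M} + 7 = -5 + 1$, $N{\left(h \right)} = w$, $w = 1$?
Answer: $60264$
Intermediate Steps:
$N{\left(h \right)} = 1$
$M = - \frac{3}{11}$ ($M = \frac{3}{-7 + \left(-5 + 1\right)} = \frac{3}{-7 - 4} = \frac{3}{-11} = 3 \left(- \frac{1}{11}\right) = - \frac{3}{11} \approx -0.27273$)
$p{\left(c,B \right)} = 1 + 4 c$ ($p{\left(c,B \right)} = c 4 + 1 = 4 c + 1 = 1 + 4 c$)
$V{\left(O \right)} = -1 + 2 O$ ($V{\left(O \right)} = \left(-1 + O\right) + O = -1 + 2 O$)
$V{\left(14 \right)} \left(p{\left(11,M \right)} - 14\right) 72 = \left(-1 + 2 \cdot 14\right) \left(\left(1 + 4 \cdot 11\right) - 14\right) 72 = \left(-1 + 28\right) \left(\left(1 + 44\right) - 14\right) 72 = 27 \left(45 - 14\right) 72 = 27 \cdot 31 \cdot 72 = 837 \cdot 72 = 60264$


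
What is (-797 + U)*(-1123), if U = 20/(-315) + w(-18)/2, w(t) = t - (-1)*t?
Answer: 57664927/63 ≈ 9.1532e+5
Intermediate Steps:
w(t) = 2*t (w(t) = t + t = 2*t)
U = -1138/63 (U = 20/(-315) + (2*(-18))/2 = 20*(-1/315) - 36*½ = -4/63 - 18 = -1138/63 ≈ -18.063)
(-797 + U)*(-1123) = (-797 - 1138/63)*(-1123) = -51349/63*(-1123) = 57664927/63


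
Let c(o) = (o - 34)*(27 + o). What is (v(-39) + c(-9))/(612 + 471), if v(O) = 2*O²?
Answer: 756/361 ≈ 2.0942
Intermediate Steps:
c(o) = (-34 + o)*(27 + o)
(v(-39) + c(-9))/(612 + 471) = (2*(-39)² + (-918 + (-9)² - 7*(-9)))/(612 + 471) = (2*1521 + (-918 + 81 + 63))/1083 = (3042 - 774)*(1/1083) = 2268*(1/1083) = 756/361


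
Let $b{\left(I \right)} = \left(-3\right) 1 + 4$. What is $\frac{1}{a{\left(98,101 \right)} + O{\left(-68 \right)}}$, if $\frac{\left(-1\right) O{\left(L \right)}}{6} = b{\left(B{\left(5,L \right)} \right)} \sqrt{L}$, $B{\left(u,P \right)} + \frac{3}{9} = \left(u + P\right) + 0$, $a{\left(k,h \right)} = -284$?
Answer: $\frac{i}{4 \left(- 71 i + 3 \sqrt{17}\right)} \approx -0.0034174 + 0.00059537 i$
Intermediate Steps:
$B{\left(u,P \right)} = - \frac{1}{3} + P + u$ ($B{\left(u,P \right)} = - \frac{1}{3} + \left(\left(u + P\right) + 0\right) = - \frac{1}{3} + \left(\left(P + u\right) + 0\right) = - \frac{1}{3} + \left(P + u\right) = - \frac{1}{3} + P + u$)
$b{\left(I \right)} = 1$ ($b{\left(I \right)} = -3 + 4 = 1$)
$O{\left(L \right)} = - 6 \sqrt{L}$ ($O{\left(L \right)} = - 6 \cdot 1 \sqrt{L} = - 6 \sqrt{L}$)
$\frac{1}{a{\left(98,101 \right)} + O{\left(-68 \right)}} = \frac{1}{-284 - 6 \sqrt{-68}} = \frac{1}{-284 - 6 \cdot 2 i \sqrt{17}} = \frac{1}{-284 - 12 i \sqrt{17}}$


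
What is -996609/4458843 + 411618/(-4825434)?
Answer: -369133943960/1195325145159 ≈ -0.30881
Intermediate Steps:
-996609/4458843 + 411618/(-4825434) = -996609*1/4458843 + 411618*(-1/4825434) = -332203/1486281 - 68603/804239 = -369133943960/1195325145159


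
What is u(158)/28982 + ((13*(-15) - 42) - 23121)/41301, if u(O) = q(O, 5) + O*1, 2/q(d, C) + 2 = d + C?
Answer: -17990018846/32119113117 ≈ -0.56010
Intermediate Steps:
q(d, C) = 2/(-2 + C + d) (q(d, C) = 2/(-2 + (d + C)) = 2/(-2 + (C + d)) = 2/(-2 + C + d))
u(O) = O + 2/(3 + O) (u(O) = 2/(-2 + 5 + O) + O*1 = 2/(3 + O) + O = O + 2/(3 + O))
u(158)/28982 + ((13*(-15) - 42) - 23121)/41301 = ((2 + 158*(3 + 158))/(3 + 158))/28982 + ((13*(-15) - 42) - 23121)/41301 = ((2 + 158*161)/161)*(1/28982) + ((-195 - 42) - 23121)*(1/41301) = ((2 + 25438)/161)*(1/28982) + (-237 - 23121)*(1/41301) = ((1/161)*25440)*(1/28982) - 23358*1/41301 = (25440/161)*(1/28982) - 7786/13767 = 12720/2333051 - 7786/13767 = -17990018846/32119113117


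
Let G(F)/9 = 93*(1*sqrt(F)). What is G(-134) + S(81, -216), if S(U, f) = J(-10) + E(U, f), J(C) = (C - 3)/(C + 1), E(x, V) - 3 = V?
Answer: -1904/9 + 837*I*sqrt(134) ≈ -211.56 + 9689.0*I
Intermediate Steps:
G(F) = 837*sqrt(F) (G(F) = 9*(93*(1*sqrt(F))) = 9*(93*sqrt(F)) = 837*sqrt(F))
E(x, V) = 3 + V
J(C) = (-3 + C)/(1 + C)
S(U, f) = 40/9 + f (S(U, f) = (-3 - 10)/(1 - 10) + (3 + f) = -13/(-9) + (3 + f) = -1/9*(-13) + (3 + f) = 13/9 + (3 + f) = 40/9 + f)
G(-134) + S(81, -216) = 837*sqrt(-134) + (40/9 - 216) = 837*(I*sqrt(134)) - 1904/9 = 837*I*sqrt(134) - 1904/9 = -1904/9 + 837*I*sqrt(134)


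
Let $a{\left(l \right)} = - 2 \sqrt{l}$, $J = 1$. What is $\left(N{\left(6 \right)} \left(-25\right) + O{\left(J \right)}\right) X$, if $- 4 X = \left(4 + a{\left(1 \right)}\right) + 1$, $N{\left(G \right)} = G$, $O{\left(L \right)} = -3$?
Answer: $\frac{459}{4} \approx 114.75$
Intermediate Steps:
$X = - \frac{3}{4}$ ($X = - \frac{\left(4 - 2 \sqrt{1}\right) + 1}{4} = - \frac{\left(4 - 2\right) + 1}{4} = - \frac{2 + 1}{4} = \left(- \frac{1}{4}\right) 3 = - \frac{3}{4} \approx -0.75$)
$\left(N{\left(6 \right)} \left(-25\right) + O{\left(J \right)}\right) X = \left(6 \left(-25\right) - 3\right) \left(- \frac{3}{4}\right) = \left(-150 - 3\right) \left(- \frac{3}{4}\right) = \left(-153\right) \left(- \frac{3}{4}\right) = \frac{459}{4}$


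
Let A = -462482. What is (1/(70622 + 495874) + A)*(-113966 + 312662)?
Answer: -2169050007224809/23604 ≈ -9.1893e+10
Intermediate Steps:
(1/(70622 + 495874) + A)*(-113966 + 312662) = (1/(70622 + 495874) - 462482)*(-113966 + 312662) = (1/566496 - 462482)*198696 = -261994203071/566496*198696 = -2169050007224809/23604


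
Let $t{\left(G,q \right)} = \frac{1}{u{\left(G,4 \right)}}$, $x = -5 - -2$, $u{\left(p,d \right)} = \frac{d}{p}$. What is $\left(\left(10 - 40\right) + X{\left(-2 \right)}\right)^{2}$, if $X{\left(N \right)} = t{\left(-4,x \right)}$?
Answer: $961$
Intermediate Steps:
$x = -3$ ($x = -5 + 2 = -3$)
$t{\left(G,q \right)} = \frac{G}{4}$ ($t{\left(G,q \right)} = \frac{1}{4 \frac{1}{G}} = \frac{G}{4}$)
$X{\left(N \right)} = -1$ ($X{\left(N \right)} = \frac{1}{4} \left(-4\right) = -1$)
$\left(\left(10 - 40\right) + X{\left(-2 \right)}\right)^{2} = \left(\left(10 - 40\right) - 1\right)^{2} = \left(-30 - 1\right)^{2} = \left(-31\right)^{2} = 961$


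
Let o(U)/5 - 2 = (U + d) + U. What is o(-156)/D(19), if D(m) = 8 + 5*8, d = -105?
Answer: -2075/48 ≈ -43.229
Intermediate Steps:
o(U) = -515 + 10*U (o(U) = 10 + 5*((U - 105) + U) = 10 + 5*((-105 + U) + U) = 10 + 5*(-105 + 2*U) = 10 + (-525 + 10*U) = -515 + 10*U)
D(m) = 48 (D(m) = 8 + 40 = 48)
o(-156)/D(19) = (-515 + 10*(-156))/48 = (-515 - 1560)*(1/48) = -2075*1/48 = -2075/48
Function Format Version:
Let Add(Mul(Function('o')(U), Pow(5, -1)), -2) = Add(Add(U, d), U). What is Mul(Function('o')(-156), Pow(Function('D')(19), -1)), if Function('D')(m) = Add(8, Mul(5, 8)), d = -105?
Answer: Rational(-2075, 48) ≈ -43.229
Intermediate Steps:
Function('o')(U) = Add(-515, Mul(10, U)) (Function('o')(U) = Add(10, Mul(5, Add(Add(U, -105), U))) = Add(10, Mul(5, Add(Add(-105, U), U))) = Add(10, Mul(5, Add(-105, Mul(2, U)))) = Add(10, Add(-525, Mul(10, U))) = Add(-515, Mul(10, U)))
Function('D')(m) = 48 (Function('D')(m) = Add(8, 40) = 48)
Mul(Function('o')(-156), Pow(Function('D')(19), -1)) = Mul(Add(-515, Mul(10, -156)), Pow(48, -1)) = Mul(Add(-515, -1560), Rational(1, 48)) = Mul(-2075, Rational(1, 48)) = Rational(-2075, 48)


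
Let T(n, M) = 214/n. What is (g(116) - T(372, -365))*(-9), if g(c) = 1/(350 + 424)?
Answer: 6886/1333 ≈ 5.1658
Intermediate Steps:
g(c) = 1/774
(g(116) - T(372, -365))*(-9) = (1/774 - 214/372)*(-9) = (1/774 - 1*107/186)*(-9) = (1/774 - 107/186)*(-9) = -6886/11997*(-9) = 6886/1333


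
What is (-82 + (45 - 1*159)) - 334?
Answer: -530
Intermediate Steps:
(-82 + (45 - 1*159)) - 334 = (-82 + (45 - 159)) - 334 = (-82 - 114) - 334 = -196 - 334 = -530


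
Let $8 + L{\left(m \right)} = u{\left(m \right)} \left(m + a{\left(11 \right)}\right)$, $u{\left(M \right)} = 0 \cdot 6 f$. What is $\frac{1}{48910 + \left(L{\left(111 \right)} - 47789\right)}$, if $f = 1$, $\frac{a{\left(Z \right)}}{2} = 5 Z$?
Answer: $\frac{1}{1113} \approx 0.00089847$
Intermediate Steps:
$a{\left(Z \right)} = 10 Z$ ($a{\left(Z \right)} = 2 \cdot 5 Z = 10 Z$)
$u{\left(M \right)} = 0$ ($u{\left(M \right)} = 0 \cdot 6 \cdot 1 = 0 \cdot 1 = 0$)
$L{\left(m \right)} = -8$ ($L{\left(m \right)} = -8 + 0 \left(m + 10 \cdot 11\right) = -8 + 0 \left(m + 110\right) = -8 + 0 \left(110 + m\right) = -8 + 0 = -8$)
$\frac{1}{48910 + \left(L{\left(111 \right)} - 47789\right)} = \frac{1}{48910 - 47797} = \frac{1}{1113}$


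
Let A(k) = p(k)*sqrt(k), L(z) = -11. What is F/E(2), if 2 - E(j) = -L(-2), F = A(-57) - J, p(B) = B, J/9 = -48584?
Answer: -48584 + 19*I*sqrt(57)/3 ≈ -48584.0 + 47.816*I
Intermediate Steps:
J = -437256 (J = 9*(-48584) = -437256)
A(k) = k**(3/2) (A(k) = k*sqrt(k) = k**(3/2))
F = 437256 - 57*I*sqrt(57) (F = (-57)**(3/2) - 1*(-437256) = -57*I*sqrt(57) + 437256 = 437256 - 57*I*sqrt(57) ≈ 4.3726e+5 - 430.34*I)
E(j) = -9 (E(j) = 2 - (-1)*(-11) = 2 - 1*11 = 2 - 11 = -9)
F/E(2) = (437256 - 57*I*sqrt(57))/(-9) = (437256 - 57*I*sqrt(57))*(-1/9) = -48584 + 19*I*sqrt(57)/3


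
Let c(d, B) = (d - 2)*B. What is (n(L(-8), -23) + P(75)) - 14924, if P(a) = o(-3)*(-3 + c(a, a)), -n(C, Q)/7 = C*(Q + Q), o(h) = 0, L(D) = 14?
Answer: -10416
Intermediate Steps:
c(d, B) = B*(-2 + d) (c(d, B) = (-2 + d)*B = B*(-2 + d))
n(C, Q) = -14*C*Q (n(C, Q) = -7*C*(Q + Q) = -7*C*2*Q = -14*C*Q)
P(a) = 0 (P(a) = 0*(-3 + a*(-2 + a)) = 0)
(n(L(-8), -23) + P(75)) - 14924 = (-14*14*(-23) + 0) - 14924 = (4508 + 0) - 14924 = 4508 - 14924 = -10416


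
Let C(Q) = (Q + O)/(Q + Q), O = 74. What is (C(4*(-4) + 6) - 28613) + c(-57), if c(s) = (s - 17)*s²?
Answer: -1345211/5 ≈ -2.6904e+5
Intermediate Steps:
C(Q) = (74 + Q)/(2*Q) (C(Q) = (Q + 74)/(Q + Q) = (74 + Q)/((2*Q)) = (74 + Q)*(1/(2*Q)) = (74 + Q)/(2*Q))
c(s) = s²*(-17 + s) (c(s) = (-17 + s)*s² = s²*(-17 + s))
(C(4*(-4) + 6) - 28613) + c(-57) = ((74 + (4*(-4) + 6))/(2*(4*(-4) + 6)) - 28613) + (-57)²*(-17 - 57) = ((74 + (-16 + 6))/(2*(-16 + 6)) - 28613) + 3249*(-74) = ((½)*(74 - 10)/(-10) - 28613) - 240426 = ((½)*(-⅒)*64 - 28613) - 240426 = (-16/5 - 28613) - 240426 = -143081/5 - 240426 = -1345211/5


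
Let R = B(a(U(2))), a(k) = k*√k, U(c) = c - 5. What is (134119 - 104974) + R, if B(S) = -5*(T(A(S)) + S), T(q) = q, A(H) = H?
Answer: 29145 + 30*I*√3 ≈ 29145.0 + 51.962*I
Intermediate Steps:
U(c) = -5 + c
a(k) = k^(3/2)
B(S) = -10*S (B(S) = -5*(S + S) = -10*S)
R = 30*I*√3 (R = -10*(-5 + 2)^(3/2) = -(-30)*I*√3 = 30*I*√3 ≈ 51.962*I)
(134119 - 104974) + R = (134119 - 104974) + 30*I*√3 = 29145 + 30*I*√3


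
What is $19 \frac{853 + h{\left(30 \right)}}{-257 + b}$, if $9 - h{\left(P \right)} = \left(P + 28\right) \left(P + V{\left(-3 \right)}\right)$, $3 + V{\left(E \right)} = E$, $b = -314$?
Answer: $\frac{10070}{571} \approx 17.636$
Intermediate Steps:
$V{\left(E \right)} = -3 + E$
$h{\left(P \right)} = 9 - \left(-6 + P\right) \left(28 + P\right)$ ($h{\left(P \right)} = 9 - \left(P + 28\right) \left(P - 6\right) = 9 - \left(28 + P\right) \left(P - 6\right) = 9 - \left(28 + P\right) \left(-6 + P\right) = 9 - \left(-6 + P\right) \left(28 + P\right)$)
$19 \frac{853 + h{\left(30 \right)}}{-257 + b} = 19 \frac{853 - 1383}{-257 - 314} = 19 \frac{853 - 1383}{-571} = 19 \left(853 - 1383\right) \left(- \frac{1}{571}\right) = 19 \left(\left(-530\right) \left(- \frac{1}{571}\right)\right) = 19 \cdot \frac{530}{571} = \frac{10070}{571}$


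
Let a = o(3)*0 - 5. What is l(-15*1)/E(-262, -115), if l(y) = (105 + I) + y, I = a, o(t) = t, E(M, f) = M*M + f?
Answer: 85/68529 ≈ 0.0012404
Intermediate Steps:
E(M, f) = f + M² (E(M, f) = M² + f = f + M²)
a = -5 (a = 3*0 - 5 = 0 - 5 = -5)
I = -5
l(y) = 100 + y (l(y) = (105 - 5) + y = 100 + y)
l(-15*1)/E(-262, -115) = (100 - 15*1)/(-115 + (-262)²) = (100 - 15)/(-115 + 68644) = 85/68529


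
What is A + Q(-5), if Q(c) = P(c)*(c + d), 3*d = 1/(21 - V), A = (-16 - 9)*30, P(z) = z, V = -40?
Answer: -132680/183 ≈ -725.03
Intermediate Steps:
A = -750 (A = -25*30 = -750)
d = 1/183 (d = 1/(3*(21 - 1*(-40))) = 1/(3*(21 + 40)) = (⅓)/61 = (⅓)*(1/61) = 1/183 ≈ 0.0054645)
Q(c) = c*(1/183 + c) (Q(c) = c*(c + 1/183) = c*(1/183 + c))
A + Q(-5) = -750 - 5*(1/183 - 5) = -750 - 5*(-914/183) = -750 + 4570/183 = -132680/183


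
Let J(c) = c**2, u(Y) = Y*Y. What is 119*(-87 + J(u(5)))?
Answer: 64022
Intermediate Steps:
u(Y) = Y**2
119*(-87 + J(u(5))) = 119*(-87 + (5**2)**2) = 119*(-87 + 25**2) = 119*(-87 + 625) = 119*538 = 64022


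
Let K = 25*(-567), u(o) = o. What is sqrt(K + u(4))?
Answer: I*sqrt(14171) ≈ 119.04*I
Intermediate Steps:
K = -14175
sqrt(K + u(4)) = sqrt(-14175 + 4) = sqrt(-14171) = I*sqrt(14171)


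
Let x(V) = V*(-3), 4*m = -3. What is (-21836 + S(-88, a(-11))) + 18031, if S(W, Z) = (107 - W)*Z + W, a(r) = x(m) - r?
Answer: -5237/4 ≈ -1309.3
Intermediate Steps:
m = -¾ (m = (¼)*(-3) = -¾ ≈ -0.75000)
x(V) = -3*V
a(r) = 9/4 - r (a(r) = -3*(-¾) - r = 9/4 - r)
S(W, Z) = W + Z*(107 - W) (S(W, Z) = Z*(107 - W) + W = W + Z*(107 - W))
(-21836 + S(-88, a(-11))) + 18031 = (-21836 + (-88 + 107*(9/4 - 1*(-11)) - 1*(-88)*(9/4 - 1*(-11)))) + 18031 = (-21836 + (-88 + 107*(9/4 + 11) - 1*(-88)*(9/4 + 11))) + 18031 = (-21836 + (-88 + 107*(53/4) - 1*(-88)*53/4)) + 18031 = (-21836 + (-88 + 5671/4 + 1166)) + 18031 = (-21836 + 9983/4) + 18031 = -77361/4 + 18031 = -5237/4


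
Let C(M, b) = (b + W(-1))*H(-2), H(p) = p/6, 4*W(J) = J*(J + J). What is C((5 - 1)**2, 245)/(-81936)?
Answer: 491/491616 ≈ 0.00099875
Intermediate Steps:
W(J) = J**2/2 (W(J) = (J*(J + J))/4 = (J*(2*J))/4 = (2*J**2)/4 = J**2/2)
H(p) = p/6 (H(p) = p*(1/6) = p/6)
C(M, b) = -1/6 - b/3 (C(M, b) = (b + (1/2)*(-1)**2)*((1/6)*(-2)) = (b + (1/2)*1)*(-1/3) = (b + 1/2)*(-1/3) = (1/2 + b)*(-1/3) = -1/6 - b/3)
C((5 - 1)**2, 245)/(-81936) = (-1/6 - 1/3*245)/(-81936) = (-1/6 - 245/3)*(-1/81936) = -491/6*(-1/81936) = 491/491616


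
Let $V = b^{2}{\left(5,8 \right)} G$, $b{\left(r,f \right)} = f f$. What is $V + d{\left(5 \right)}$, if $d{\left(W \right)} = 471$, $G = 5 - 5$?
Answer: $471$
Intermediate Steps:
$b{\left(r,f \right)} = f^{2}$
$G = 0$ ($G = 5 - 5 = 0$)
$V = 0$ ($V = \left(8^{2}\right)^{2} \cdot 0 = 64^{2} \cdot 0 = 4096 \cdot 0 = 0$)
$V + d{\left(5 \right)} = 0 + 471 = 471$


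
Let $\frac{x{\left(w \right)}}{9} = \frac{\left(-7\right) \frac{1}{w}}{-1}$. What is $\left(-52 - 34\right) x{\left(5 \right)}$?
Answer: $- \frac{5418}{5} \approx -1083.6$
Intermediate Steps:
$x{\left(w \right)} = \frac{63}{w}$ ($x{\left(w \right)} = 9 \frac{\left(-7\right) \frac{1}{w}}{-1} = 9 - \frac{7}{w} \left(-1\right) = 9 \frac{7}{w} = \frac{63}{w}$)
$\left(-52 - 34\right) x{\left(5 \right)} = \left(-52 - 34\right) \frac{63}{5} = - 86 \cdot 63 \cdot \frac{1}{5} = \left(-86\right) \frac{63}{5} = - \frac{5418}{5}$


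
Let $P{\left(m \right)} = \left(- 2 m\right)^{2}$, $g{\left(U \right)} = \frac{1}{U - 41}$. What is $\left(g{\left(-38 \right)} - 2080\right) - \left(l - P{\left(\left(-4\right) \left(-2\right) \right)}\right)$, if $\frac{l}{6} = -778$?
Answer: $\frac{224675}{79} \approx 2844.0$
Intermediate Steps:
$l = -4668$ ($l = 6 \left(-778\right) = -4668$)
$g{\left(U \right)} = \frac{1}{-41 + U}$
$P{\left(m \right)} = 4 m^{2}$
$\left(g{\left(-38 \right)} - 2080\right) - \left(l - P{\left(\left(-4\right) \left(-2\right) \right)}\right) = \left(\frac{1}{-41 - 38} - 2080\right) - \left(-4668 - 4 \left(\left(-4\right) \left(-2\right)\right)^{2}\right) = \left(\frac{1}{-79} - 2080\right) - \left(-4668 - 4 \cdot 8^{2}\right) = \left(- \frac{1}{79} - 2080\right) - \left(-4668 - 4 \cdot 64\right) = - \frac{164321}{79} - \left(-4668 - 256\right) = - \frac{164321}{79} - -4924 = - \frac{164321}{79} + 4924 = \frac{224675}{79}$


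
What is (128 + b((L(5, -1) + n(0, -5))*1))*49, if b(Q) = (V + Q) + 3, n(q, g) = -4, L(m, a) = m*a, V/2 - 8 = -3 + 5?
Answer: 6958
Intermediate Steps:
V = 20 (V = 16 + 2*(-3 + 5) = 16 + 2*2 = 16 + 4 = 20)
L(m, a) = a*m
b(Q) = 23 + Q (b(Q) = (20 + Q) + 3 = 23 + Q)
(128 + b((L(5, -1) + n(0, -5))*1))*49 = (128 + (23 + (-1*5 - 4)*1))*49 = (128 + (23 + (-5 - 4)*1))*49 = (128 + (23 - 9*1))*49 = (128 + (23 - 9))*49 = (128 + 14)*49 = 142*49 = 6958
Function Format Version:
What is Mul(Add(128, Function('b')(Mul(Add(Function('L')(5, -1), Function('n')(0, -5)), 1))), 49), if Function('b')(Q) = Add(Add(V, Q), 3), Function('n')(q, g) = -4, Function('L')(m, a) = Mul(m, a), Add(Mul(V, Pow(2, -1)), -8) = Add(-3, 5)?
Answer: 6958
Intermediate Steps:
V = 20 (V = Add(16, Mul(2, Add(-3, 5))) = Add(16, Mul(2, 2)) = Add(16, 4) = 20)
Function('L')(m, a) = Mul(a, m)
Function('b')(Q) = Add(23, Q) (Function('b')(Q) = Add(Add(20, Q), 3) = Add(23, Q))
Mul(Add(128, Function('b')(Mul(Add(Function('L')(5, -1), Function('n')(0, -5)), 1))), 49) = Mul(Add(128, Add(23, Mul(Add(Mul(-1, 5), -4), 1))), 49) = Mul(Add(128, Add(23, Mul(Add(-5, -4), 1))), 49) = Mul(Add(128, Add(23, Mul(-9, 1))), 49) = Mul(Add(128, Add(23, -9)), 49) = Mul(Add(128, 14), 49) = Mul(142, 49) = 6958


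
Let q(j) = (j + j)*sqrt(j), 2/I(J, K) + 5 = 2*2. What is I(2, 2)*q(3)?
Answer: -12*sqrt(3) ≈ -20.785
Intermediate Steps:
I(J, K) = -2 (I(J, K) = 2/(-5 + 2*2) = 2/(-5 + 4) = 2/(-1) = 2*(-1) = -2)
q(j) = 2*j**(3/2) (q(j) = (2*j)*sqrt(j) = 2*j**(3/2))
I(2, 2)*q(3) = -4*3**(3/2) = -4*3*sqrt(3) = -12*sqrt(3)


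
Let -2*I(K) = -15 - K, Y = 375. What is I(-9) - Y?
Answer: -372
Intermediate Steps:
I(K) = 15/2 + K/2 (I(K) = -(-15 - K)/2 = 15/2 + K/2)
I(-9) - Y = (15/2 + (1/2)*(-9)) - 1*375 = (15/2 - 9/2) - 375 = 3 - 375 = -372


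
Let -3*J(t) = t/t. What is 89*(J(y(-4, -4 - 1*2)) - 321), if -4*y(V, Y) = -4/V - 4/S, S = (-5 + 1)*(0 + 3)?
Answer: -85796/3 ≈ -28599.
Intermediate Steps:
S = -12 (S = -4*3 = -12)
y(V, Y) = -1/12 + 1/V (y(V, Y) = -(-4/V - 4/(-12))/4 = -(-4/V - 4*(-1/12))/4 = -(-4/V + ⅓)/4 = -(⅓ - 4/V)/4 = -1/12 + 1/V)
J(t) = -⅓ (J(t) = -t/(3*t) = -⅓*1 = -⅓)
89*(J(y(-4, -4 - 1*2)) - 321) = 89*(-⅓ - 321) = 89*(-964/3) = -85796/3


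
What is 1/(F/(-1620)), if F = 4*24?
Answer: -135/8 ≈ -16.875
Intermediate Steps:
F = 96
1/(F/(-1620)) = 1/(96/(-1620)) = 1/(96*(-1/1620)) = 1/(-8/135) = -135/8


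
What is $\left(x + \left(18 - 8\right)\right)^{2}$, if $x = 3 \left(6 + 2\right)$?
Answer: $1156$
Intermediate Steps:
$x = 24$ ($x = 3 \cdot 8 = 24$)
$\left(x + \left(18 - 8\right)\right)^{2} = \left(24 + \left(18 - 8\right)\right)^{2} = \left(24 + 10\right)^{2} = 34^{2} = 1156$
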